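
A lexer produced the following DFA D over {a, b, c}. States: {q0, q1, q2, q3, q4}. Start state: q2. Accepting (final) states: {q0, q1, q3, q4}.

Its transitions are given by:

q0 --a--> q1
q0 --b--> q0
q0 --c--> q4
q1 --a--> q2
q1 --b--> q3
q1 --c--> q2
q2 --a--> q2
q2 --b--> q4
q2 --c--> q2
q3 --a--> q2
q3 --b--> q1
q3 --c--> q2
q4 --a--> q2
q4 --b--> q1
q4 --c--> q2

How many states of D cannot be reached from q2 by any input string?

1

Starting at q2 and following transitions, the reachable set is {q1, q2, q3, q4}. That leaves q0 unreachable — 1 in total.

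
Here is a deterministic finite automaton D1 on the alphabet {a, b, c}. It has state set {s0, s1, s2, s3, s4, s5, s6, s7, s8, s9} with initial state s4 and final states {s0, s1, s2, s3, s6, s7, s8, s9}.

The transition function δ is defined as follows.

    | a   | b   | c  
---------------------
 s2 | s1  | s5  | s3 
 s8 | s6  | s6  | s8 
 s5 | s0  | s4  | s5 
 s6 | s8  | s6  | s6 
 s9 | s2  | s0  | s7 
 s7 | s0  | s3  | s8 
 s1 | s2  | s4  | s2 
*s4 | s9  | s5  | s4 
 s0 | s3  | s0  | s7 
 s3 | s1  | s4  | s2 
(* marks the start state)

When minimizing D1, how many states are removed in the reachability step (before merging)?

0

Every one of the 10 states is reachable from s4.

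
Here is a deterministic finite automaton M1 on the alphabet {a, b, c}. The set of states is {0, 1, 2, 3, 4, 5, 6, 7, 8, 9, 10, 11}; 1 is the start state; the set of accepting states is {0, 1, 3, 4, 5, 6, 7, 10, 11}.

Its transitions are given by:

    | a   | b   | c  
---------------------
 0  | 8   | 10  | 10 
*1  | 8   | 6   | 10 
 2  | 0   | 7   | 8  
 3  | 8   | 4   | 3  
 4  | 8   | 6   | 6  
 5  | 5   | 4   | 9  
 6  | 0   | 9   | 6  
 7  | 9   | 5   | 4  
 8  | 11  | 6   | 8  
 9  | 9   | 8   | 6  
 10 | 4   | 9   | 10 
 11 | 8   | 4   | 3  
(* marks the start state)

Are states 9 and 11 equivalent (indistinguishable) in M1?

No

Reachable states from the start: {0,1,3,4,6,8,9,10,11}. Unreachable: {2,5,7} — drop them.
Initial partition by acceptance: {0,1,3,4,6,10,11} | {8,9}.
On input a, block {0,1,3,4,6,10,11} splits into {0,1,3,4,11} and {6,10}.
Split {0,1,3,4,11} by δ(·,b) → {0,1,4} and {3,11}.
Split {8,9} by δ(·,a) → {8} and {9}.
The partition is now stable with 5 blocks: {0,1,4} | {8} | {6,10} | {3,11} | {9}.
9 and 11 end up in different blocks, so they are distinguishable. For instance, the string 'ε' is accepted from only 11.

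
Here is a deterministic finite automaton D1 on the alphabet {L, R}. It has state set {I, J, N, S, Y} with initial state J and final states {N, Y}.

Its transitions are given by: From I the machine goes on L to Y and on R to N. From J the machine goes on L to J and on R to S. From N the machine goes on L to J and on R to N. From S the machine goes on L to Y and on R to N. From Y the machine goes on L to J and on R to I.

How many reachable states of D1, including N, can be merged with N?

1

All states are reachable from the start state.
Initial partition by acceptance: {N,Y} | {I,J,S}.
Refine {N,Y} on symbol R: members go to different blocks, giving {Y} and {N}.
On input L, block {I,J,S} splits into {I,S} and {J}.
The partition is now stable with 4 blocks: {Y} | {I,S} | {N} | {J}.
The equivalence class containing N is {N}, of size 1.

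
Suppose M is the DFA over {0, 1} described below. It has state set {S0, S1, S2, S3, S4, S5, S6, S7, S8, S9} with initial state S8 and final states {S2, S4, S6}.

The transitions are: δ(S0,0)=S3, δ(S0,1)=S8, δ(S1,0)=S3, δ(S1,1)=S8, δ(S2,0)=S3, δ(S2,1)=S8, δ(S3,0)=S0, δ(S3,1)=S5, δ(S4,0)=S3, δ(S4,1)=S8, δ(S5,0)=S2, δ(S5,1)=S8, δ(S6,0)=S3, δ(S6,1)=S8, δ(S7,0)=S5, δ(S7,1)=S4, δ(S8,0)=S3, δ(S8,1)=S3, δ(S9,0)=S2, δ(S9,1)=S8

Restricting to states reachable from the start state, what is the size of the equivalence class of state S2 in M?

Reachable states from the start: {S0,S2,S3,S5,S8}. Unreachable: {S1,S4,S6,S7,S9} — drop them.
Start with accepting vs non-accepting: {S2} | {S0,S3,S5,S8}.
Split {S0,S3,S5,S8} by δ(·,0) → {S0,S3,S8} and {S5}.
Refine {S0,S3,S8} on symbol 1: members go to different blocks, giving {S0,S8} and {S3}.
On input 1, block {S0,S8} splits into {S0} and {S8}.
Stable partition: {S2} | {S0} | {S5} | {S3} | {S8} — 5 equivalence classes.
The equivalence class containing S2 is {S2}, of size 1.

1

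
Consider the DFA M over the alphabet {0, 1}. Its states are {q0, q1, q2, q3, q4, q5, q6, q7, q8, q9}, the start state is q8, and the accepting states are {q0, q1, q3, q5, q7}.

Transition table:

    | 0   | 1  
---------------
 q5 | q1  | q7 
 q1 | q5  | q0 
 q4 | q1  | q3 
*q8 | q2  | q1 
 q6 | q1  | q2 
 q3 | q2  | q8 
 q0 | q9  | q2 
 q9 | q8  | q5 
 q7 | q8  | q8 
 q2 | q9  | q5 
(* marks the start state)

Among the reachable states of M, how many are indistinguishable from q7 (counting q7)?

Reachable states from the start: {q0,q1,q2,q5,q7,q8,q9}. Unreachable: {q3,q4,q6} — drop them.
Initial partition by acceptance: {q0,q1,q5,q7} | {q2,q8,q9}.
Refine {q0,q1,q5,q7} on symbol 0: members go to different blocks, giving {q0,q7} and {q1,q5}.
No further refinement is possible. Final partition (3 blocks): {q0,q7} | {q2,q8,q9} | {q1,q5}.
State q7 belongs to the block {q0,q7}, which has 2 states.

2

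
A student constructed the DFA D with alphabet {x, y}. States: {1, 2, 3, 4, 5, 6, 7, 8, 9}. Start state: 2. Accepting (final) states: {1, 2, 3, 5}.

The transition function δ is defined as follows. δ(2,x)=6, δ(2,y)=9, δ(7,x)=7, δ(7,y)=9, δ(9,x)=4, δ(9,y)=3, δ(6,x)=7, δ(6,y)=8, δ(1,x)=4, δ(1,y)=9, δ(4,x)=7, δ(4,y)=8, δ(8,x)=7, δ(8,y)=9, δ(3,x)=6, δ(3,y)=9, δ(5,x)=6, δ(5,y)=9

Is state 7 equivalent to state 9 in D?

Reachable states from the start: {2,3,4,6,7,8,9}. Unreachable: {1,5} — drop them.
P0 = {2,3} | {4,6,7,8,9}.
Split {4,6,7,8,9} by δ(·,y) → {4,6,7,8} and {9}.
On input y, block {4,6,7,8} splits into {4,6} and {7,8}.
The partition is now stable with 4 blocks: {2,3} | {4,6} | {9} | {7,8}.
7 and 9 end up in different blocks, so they are distinguishable. For instance, the string 'y' is accepted from only 9.

No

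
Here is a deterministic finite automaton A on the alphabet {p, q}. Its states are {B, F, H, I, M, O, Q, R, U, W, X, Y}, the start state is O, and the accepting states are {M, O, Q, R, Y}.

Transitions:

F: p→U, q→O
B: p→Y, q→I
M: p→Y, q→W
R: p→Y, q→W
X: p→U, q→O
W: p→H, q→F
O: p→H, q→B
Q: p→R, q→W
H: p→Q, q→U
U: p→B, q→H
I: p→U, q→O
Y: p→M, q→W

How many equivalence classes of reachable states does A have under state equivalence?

First remove the unreachable states {X}; 11 states remain.
Initial partition by acceptance: {M,O,Q,R,Y} | {B,F,H,I,U,W}.
Refine {M,O,Q,R,Y} on symbol p: members go to different blocks, giving {M,Q,R,Y} and {O}.
Split {B,F,H,I,U,W} by δ(·,p) → {F,I,U,W} and {B,H}.
Refine {F,I,U,W} on symbol p: members go to different blocks, giving {U,W} and {F,I}.
Refine {U,W} on symbol q: members go to different blocks, giving {W} and {U}.
On input q, block {B,H} splits into {H} and {B}.
Stable partition: {M,Q,R,Y} | {W} | {O} | {H} | {F,I} | {U} | {B} — 7 equivalence classes.

7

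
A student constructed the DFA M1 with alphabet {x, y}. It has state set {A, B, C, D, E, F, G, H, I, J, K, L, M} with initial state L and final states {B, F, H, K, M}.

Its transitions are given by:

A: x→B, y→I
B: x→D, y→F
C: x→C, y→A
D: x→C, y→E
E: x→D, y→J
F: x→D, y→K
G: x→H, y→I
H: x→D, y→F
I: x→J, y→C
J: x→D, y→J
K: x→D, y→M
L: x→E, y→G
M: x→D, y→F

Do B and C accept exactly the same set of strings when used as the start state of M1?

Every state is reachable, so we keep all 13.
Initial partition by acceptance: {B,F,H,K,M} | {A,C,D,E,G,I,J,L}.
On input x, block {A,C,D,E,G,I,J,L} splits into {C,D,E,I,J,L} and {A,G}.
Refine {C,D,E,I,J,L} on symbol y: members go to different blocks, giving {D,E,I,J} and {C,L}.
Split {D,E,I,J} by δ(·,x) → {E,I,J} and {D}.
Split {E,I,J} by δ(·,x) → {E,J} and {I}.
On input x, block {C,L} splits into {C} and {L}.
No further refinement is possible. Final partition (7 blocks): {B,F,H,K,M} | {E,J} | {A,G} | {C} | {D} | {I} | {L}.
B and C end up in different blocks, so they are distinguishable. For instance, the string 'ε' is accepted from only B.

No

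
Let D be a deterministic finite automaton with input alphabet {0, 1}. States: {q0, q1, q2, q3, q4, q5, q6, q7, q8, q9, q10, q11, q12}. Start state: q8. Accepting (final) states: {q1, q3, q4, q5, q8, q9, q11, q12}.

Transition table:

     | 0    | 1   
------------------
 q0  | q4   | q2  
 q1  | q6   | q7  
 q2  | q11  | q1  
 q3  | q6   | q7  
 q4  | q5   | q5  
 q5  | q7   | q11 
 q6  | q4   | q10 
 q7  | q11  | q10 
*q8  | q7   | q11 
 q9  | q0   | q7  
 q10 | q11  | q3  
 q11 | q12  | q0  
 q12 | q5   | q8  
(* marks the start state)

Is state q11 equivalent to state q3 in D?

Reachable states from the start: {q0,q1,q2,q3,q4,q5,q6,q7,q8,q10,q11,q12}. Unreachable: {q9} — drop them.
P0 = {q1,q3,q4,q5,q8,q11,q12} | {q0,q2,q6,q7,q10}.
Split {q1,q3,q4,q5,q8,q11,q12} by δ(·,0) → {q1,q3,q5,q8} and {q4,q11,q12}.
Refine {q1,q3,q5,q8} on symbol 1: members go to different blocks, giving {q1,q3} and {q5,q8}.
Split {q0,q2,q6,q7,q10} by δ(·,1) → {q0,q6,q7} and {q2,q10}.
Refine {q4,q11,q12} on symbol 0: members go to different blocks, giving {q4,q12} and {q11}.
Refine {q0,q6,q7} on symbol 0: members go to different blocks, giving {q0,q6} and {q7}.
The partition is now stable with 7 blocks: {q1,q3} | {q0,q6} | {q4,q12} | {q5,q8} | {q2,q10} | {q11} | {q7}.
q11 and q3 end up in different blocks, so they are distinguishable. For instance, the string '0' is accepted from only q11.

No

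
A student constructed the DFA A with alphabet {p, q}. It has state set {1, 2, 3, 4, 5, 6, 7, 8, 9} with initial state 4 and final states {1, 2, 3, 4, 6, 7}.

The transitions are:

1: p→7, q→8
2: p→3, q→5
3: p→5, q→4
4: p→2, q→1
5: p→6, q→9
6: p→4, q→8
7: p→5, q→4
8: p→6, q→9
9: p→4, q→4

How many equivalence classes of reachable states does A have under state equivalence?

Start with accepting vs non-accepting: {1,2,3,4,6,7} | {5,8,9}.
Refine {1,2,3,4,6,7} on symbol p: members go to different blocks, giving {1,2,4,6} and {3,7}.
Refine {1,2,4,6} on symbol p: members go to different blocks, giving {1,2} and {4,6}.
On input q, block {5,8,9} splits into {5,8} and {9}.
Split {4,6} by δ(·,p) → {4} and {6}.
No further refinement is possible. Final partition (6 blocks): {1,2} | {5,8} | {3,7} | {4} | {9} | {6}.

6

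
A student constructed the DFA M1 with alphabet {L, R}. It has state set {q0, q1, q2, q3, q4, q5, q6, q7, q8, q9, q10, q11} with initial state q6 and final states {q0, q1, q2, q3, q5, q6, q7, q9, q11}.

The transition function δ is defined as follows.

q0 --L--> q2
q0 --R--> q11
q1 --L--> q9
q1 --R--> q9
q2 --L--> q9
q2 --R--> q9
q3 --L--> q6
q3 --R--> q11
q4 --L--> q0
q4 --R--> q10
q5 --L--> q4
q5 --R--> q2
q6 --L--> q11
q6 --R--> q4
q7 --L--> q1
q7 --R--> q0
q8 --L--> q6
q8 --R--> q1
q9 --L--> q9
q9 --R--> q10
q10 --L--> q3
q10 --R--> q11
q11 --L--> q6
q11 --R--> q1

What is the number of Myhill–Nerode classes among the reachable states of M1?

8

First remove the unreachable states {q5,q7,q8}; 9 states remain.
Start with accepting vs non-accepting: {q0,q1,q2,q3,q6,q9,q11} | {q4,q10}.
Split {q0,q1,q2,q3,q6,q9,q11} by δ(·,R) → {q0,q1,q2,q3,q11} and {q6,q9}.
Split {q0,q1,q2,q3,q11} by δ(·,L) → {q1,q2,q3,q11} and {q0}.
Split {q1,q2,q3,q11} by δ(·,R) → {q1,q2} and {q3,q11}.
Split {q4,q10} by δ(·,L) → {q4} and {q10}.
Split {q6,q9} by δ(·,L) → {q6} and {q9}.
On input R, block {q3,q11} splits into {q3} and {q11}.
Stable partition: {q1,q2} | {q4} | {q6} | {q0} | {q3} | {q10} | {q9} | {q11} — 8 equivalence classes.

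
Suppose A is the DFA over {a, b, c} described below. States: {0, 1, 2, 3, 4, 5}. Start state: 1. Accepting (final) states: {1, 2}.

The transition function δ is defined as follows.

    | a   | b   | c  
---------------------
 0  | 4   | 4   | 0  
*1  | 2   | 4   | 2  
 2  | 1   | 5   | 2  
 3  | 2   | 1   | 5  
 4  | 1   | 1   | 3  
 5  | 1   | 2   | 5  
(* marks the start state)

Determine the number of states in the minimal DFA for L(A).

First remove the unreachable states {0}; 5 states remain.
Start with accepting vs non-accepting: {1,2} | {3,4,5}.
Stable partition: {1,2} | {3,4,5} — 2 equivalence classes.

2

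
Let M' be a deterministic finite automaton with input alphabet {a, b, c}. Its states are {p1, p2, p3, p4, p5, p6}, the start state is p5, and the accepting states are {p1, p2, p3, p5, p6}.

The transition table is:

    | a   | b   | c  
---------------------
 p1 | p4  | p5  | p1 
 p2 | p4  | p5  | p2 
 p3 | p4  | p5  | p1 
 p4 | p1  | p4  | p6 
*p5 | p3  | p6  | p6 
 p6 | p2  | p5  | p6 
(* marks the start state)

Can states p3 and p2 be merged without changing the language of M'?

P0 = {p1,p2,p3,p5,p6} | {p4}.
Refine {p1,p2,p3,p5,p6} on symbol a: members go to different blocks, giving {p1,p2,p3} and {p5,p6}.
No further refinement is possible. Final partition (3 blocks): {p1,p2,p3} | {p4} | {p5,p6}.
p3 and p2 lie in the same block of the stable partition, so they are equivalent — no string distinguishes them.

Yes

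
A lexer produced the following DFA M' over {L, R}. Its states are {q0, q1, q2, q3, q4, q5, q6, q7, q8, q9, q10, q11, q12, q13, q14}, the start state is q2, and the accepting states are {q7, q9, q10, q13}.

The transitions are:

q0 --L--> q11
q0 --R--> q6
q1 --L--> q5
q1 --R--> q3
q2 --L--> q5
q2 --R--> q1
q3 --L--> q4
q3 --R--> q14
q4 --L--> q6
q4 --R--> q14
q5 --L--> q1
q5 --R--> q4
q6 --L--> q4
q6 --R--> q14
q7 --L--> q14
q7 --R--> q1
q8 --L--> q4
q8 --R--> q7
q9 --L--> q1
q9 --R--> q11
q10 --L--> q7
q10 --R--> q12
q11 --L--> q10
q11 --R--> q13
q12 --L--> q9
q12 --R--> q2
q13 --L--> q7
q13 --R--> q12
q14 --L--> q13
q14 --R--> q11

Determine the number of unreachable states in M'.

No path from q2 leads to q0, q8; the other 13 states are all reachable.

2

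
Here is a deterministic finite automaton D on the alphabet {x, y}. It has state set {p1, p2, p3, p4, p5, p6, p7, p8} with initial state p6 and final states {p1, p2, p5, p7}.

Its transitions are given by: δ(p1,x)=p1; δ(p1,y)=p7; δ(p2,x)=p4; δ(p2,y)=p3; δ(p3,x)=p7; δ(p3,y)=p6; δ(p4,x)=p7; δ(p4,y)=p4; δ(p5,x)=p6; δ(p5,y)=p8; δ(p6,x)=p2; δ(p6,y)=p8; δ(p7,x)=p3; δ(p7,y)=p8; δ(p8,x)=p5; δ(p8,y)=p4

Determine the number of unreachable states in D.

No path from p6 leads to p1; the other 7 states are all reachable.

1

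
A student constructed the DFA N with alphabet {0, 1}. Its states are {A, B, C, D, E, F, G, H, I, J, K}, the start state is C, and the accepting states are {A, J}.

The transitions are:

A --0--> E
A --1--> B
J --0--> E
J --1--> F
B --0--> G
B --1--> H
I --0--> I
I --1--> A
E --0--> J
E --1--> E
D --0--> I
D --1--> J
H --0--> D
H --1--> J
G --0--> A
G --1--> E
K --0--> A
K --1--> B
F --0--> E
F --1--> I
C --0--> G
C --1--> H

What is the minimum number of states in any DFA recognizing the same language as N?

Reachable states from the start: {A,B,C,D,E,F,G,H,I,J}. Unreachable: {K} — drop them.
Start with accepting vs non-accepting: {A,J} | {B,C,D,E,F,G,H,I}.
On input 0, block {B,C,D,E,F,G,H,I} splits into {B,C,D,F,H,I} and {E,G}.
On input 0, block {B,C,D,F,H,I} splits into {B,C,F} and {D,H,I}.
The partition is now stable with 4 blocks: {A,J} | {B,C,F} | {E,G} | {D,H,I}.

4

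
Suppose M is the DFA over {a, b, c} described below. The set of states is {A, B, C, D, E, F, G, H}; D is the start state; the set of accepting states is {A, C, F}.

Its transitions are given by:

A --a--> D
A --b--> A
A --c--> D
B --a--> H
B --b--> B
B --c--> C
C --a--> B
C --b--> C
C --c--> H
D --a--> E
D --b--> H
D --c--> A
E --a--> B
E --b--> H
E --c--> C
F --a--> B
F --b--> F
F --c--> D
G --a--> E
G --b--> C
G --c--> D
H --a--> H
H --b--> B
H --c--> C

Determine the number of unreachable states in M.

2

BFS from D reaches {A, B, C, D, E, H}; the 2 state(s) F, G are never visited.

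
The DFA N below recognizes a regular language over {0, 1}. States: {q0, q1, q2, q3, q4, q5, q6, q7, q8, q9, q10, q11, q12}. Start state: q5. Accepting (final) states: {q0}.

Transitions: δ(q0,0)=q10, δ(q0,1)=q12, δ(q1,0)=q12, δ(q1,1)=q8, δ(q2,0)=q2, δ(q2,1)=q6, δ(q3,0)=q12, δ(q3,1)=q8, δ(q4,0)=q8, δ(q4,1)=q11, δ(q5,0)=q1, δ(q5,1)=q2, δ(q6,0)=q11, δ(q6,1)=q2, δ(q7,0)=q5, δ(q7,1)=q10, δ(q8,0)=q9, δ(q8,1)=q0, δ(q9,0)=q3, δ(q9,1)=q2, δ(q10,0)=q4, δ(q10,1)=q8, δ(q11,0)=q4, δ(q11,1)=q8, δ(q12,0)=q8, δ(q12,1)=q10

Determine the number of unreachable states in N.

1

BFS from q5 reaches {q0, q1, q2, q3, q4, q5, q6, q8, q9, q10, q11, q12}; the 1 state(s) q7 are never visited.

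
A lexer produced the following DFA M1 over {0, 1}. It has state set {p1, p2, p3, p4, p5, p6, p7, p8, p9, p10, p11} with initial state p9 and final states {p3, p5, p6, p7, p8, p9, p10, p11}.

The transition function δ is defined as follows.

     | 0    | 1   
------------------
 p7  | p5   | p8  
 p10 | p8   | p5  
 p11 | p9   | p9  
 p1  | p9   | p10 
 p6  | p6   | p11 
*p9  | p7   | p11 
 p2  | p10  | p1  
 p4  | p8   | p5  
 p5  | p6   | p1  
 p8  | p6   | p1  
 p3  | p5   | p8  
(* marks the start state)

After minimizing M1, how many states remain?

6

First remove the unreachable states {p2,p3,p4}; 8 states remain.
Initial partition by acceptance: {p5,p6,p7,p8,p9,p10,p11} | {p1}.
Refine {p5,p6,p7,p8,p9,p10,p11} on symbol 1: members go to different blocks, giving {p6,p7,p9,p10,p11} and {p5,p8}.
Refine {p6,p7,p9,p10,p11} on symbol 0: members go to different blocks, giving {p6,p9,p11} and {p7,p10}.
On input 0, block {p6,p9,p11} splits into {p6,p11} and {p9}.
On input 0, block {p6,p11} splits into {p6} and {p11}.
The partition is now stable with 6 blocks: {p6} | {p1} | {p5,p8} | {p7,p10} | {p9} | {p11}.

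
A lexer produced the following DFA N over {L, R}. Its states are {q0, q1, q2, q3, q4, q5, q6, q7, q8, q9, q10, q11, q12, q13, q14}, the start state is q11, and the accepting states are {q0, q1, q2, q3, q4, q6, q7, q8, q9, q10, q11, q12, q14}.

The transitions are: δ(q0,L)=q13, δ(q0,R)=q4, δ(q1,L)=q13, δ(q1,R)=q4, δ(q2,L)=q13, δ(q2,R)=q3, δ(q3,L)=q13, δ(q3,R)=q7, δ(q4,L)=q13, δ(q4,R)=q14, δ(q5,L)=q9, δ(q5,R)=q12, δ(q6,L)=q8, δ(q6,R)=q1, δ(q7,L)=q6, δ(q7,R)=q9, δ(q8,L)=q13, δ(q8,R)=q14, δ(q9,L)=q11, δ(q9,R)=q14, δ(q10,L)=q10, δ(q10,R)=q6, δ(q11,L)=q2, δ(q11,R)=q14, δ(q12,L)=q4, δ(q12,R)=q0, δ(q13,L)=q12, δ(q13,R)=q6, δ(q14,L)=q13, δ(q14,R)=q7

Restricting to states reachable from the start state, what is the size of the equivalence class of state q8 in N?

Reachable states from the start: {q0,q1,q2,q3,q4,q6,q7,q8,q9,q11,q12,q13,q14}. Unreachable: {q5,q10} — drop them.
Start with accepting vs non-accepting: {q0,q1,q2,q3,q4,q6,q7,q8,q9,q11,q12,q14} | {q13}.
Refine {q0,q1,q2,q3,q4,q6,q7,q8,q9,q11,q12,q14} on symbol L: members go to different blocks, giving {q0,q1,q2,q3,q4,q8,q14} and {q6,q7,q9,q11,q12}.
On input R, block {q0,q1,q2,q3,q4,q8,q14} splits into {q0,q1,q2,q4,q8} and {q3,q14}.
Split {q0,q1,q2,q4,q8} by δ(·,R) → {q2,q4,q8} and {q0,q1}.
On input L, block {q6,q7,q9,q11,q12} splits into {q6,q11,q12} and {q7,q9}.
Split {q6,q11,q12} by δ(·,R) → {q6,q12} and {q11}.
On input L, block {q7,q9} splits into {q7} and {q9}.
The partition is now stable with 8 blocks: {q2,q4,q8} | {q13} | {q6,q12} | {q3,q14} | {q0,q1} | {q7} | {q11} | {q9}.
State q8 belongs to the block {q2,q4,q8}, which has 3 states.

3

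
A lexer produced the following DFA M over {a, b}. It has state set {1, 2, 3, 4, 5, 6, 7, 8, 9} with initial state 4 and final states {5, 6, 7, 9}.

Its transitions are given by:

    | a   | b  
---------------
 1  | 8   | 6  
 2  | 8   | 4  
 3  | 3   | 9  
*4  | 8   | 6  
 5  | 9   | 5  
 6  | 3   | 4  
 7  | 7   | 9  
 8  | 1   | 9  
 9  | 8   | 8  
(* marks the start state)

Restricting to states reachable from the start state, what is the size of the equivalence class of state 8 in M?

4

First remove the unreachable states {2,5,7}; 6 states remain.
P0 = {6,9} | {1,3,4,8}.
The partition is now stable with 2 blocks: {6,9} | {1,3,4,8}.
State 8 belongs to the block {1,3,4,8}, which has 4 states.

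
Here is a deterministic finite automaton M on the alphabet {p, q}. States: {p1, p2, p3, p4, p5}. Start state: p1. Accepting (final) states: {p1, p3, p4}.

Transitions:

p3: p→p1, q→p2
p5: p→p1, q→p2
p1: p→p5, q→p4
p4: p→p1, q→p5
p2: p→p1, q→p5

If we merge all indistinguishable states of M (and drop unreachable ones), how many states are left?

3

First remove the unreachable states {p3}; 4 states remain.
Start with accepting vs non-accepting: {p1,p4} | {p2,p5}.
Refine {p1,p4} on symbol p: members go to different blocks, giving {p1} and {p4}.
No further refinement is possible. Final partition (3 blocks): {p1} | {p2,p5} | {p4}.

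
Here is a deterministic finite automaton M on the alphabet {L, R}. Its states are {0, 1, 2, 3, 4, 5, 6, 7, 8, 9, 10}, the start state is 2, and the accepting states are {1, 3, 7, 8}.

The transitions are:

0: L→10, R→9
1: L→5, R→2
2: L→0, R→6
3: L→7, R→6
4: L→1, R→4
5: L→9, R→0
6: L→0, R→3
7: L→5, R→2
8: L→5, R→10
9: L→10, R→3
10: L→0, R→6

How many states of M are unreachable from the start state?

BFS from 2 reaches {0, 2, 3, 5, 6, 7, 9, 10}; the 3 state(s) 1, 4, 8 are never visited.

3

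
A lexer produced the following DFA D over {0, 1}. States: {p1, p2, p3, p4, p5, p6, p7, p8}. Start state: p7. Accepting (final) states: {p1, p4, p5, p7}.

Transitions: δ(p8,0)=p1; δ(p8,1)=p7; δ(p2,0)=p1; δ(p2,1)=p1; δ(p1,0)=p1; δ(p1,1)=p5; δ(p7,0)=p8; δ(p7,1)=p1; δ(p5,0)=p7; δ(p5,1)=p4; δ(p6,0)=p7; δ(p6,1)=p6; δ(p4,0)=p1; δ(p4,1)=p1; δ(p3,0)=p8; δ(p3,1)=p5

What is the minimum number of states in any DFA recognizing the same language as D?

5

First remove the unreachable states {p2,p3,p6}; 5 states remain.
Start with accepting vs non-accepting: {p1,p4,p5,p7} | {p8}.
Split {p1,p4,p5,p7} by δ(·,0) → {p1,p4,p5} and {p7}.
Split {p1,p4,p5} by δ(·,0) → {p1,p4} and {p5}.
On input 1, block {p1,p4} splits into {p1} and {p4}.
Stable partition: {p1} | {p8} | {p7} | {p5} | {p4} — 5 equivalence classes.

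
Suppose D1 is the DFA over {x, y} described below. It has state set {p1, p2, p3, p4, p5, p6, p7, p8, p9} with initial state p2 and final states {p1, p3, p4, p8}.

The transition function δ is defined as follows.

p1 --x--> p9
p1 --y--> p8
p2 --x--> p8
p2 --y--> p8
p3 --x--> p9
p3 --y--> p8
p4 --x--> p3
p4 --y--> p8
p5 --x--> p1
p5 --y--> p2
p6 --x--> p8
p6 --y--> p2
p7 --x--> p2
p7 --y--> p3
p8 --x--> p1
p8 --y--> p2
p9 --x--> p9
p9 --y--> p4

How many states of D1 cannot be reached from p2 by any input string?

Starting at p2 and following transitions, the reachable set is {p1, p2, p3, p4, p8, p9}. That leaves p5, p6, p7 unreachable — 3 in total.

3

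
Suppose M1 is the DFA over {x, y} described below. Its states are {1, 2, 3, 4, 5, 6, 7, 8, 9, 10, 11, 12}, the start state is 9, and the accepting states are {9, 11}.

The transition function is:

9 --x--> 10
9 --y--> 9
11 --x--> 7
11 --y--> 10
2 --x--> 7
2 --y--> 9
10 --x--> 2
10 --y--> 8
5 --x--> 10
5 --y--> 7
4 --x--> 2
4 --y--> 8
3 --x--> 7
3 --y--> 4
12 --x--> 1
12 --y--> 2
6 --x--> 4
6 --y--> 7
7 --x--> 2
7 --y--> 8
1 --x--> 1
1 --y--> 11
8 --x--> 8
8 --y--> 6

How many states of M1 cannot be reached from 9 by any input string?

BFS from 9 reaches {2, 4, 6, 7, 8, 9, 10}; the 5 state(s) 1, 3, 5, 11, 12 are never visited.

5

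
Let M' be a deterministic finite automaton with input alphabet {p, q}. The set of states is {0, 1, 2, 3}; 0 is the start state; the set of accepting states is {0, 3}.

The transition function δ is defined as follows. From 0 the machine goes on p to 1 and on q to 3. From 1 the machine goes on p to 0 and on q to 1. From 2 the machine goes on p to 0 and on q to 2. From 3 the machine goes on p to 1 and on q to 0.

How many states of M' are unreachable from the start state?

1

No path from 0 leads to 2; the other 3 states are all reachable.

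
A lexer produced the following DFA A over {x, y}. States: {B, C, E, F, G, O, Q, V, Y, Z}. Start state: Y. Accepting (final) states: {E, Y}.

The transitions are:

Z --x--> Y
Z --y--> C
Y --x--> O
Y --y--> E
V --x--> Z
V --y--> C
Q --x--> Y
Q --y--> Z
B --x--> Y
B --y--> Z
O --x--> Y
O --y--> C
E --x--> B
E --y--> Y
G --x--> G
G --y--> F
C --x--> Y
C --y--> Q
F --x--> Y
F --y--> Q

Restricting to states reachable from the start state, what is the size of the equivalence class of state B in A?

5

Reachable states from the start: {B,C,E,O,Q,Y,Z}. Unreachable: {F,G,V} — drop them.
Initial partition by acceptance: {E,Y} | {B,C,O,Q,Z}.
The partition is now stable with 2 blocks: {E,Y} | {B,C,O,Q,Z}.
State B belongs to the block {B,C,O,Q,Z}, which has 5 states.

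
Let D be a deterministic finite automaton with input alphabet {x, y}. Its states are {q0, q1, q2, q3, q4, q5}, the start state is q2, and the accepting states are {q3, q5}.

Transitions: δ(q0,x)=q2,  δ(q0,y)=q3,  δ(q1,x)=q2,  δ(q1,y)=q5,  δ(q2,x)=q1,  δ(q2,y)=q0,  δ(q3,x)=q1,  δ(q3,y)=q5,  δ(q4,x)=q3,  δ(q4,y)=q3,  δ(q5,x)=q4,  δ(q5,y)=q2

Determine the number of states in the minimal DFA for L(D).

All states are reachable from the start state.
Start with accepting vs non-accepting: {q3,q5} | {q0,q1,q2,q4}.
Refine {q3,q5} on symbol y: members go to different blocks, giving {q3} and {q5}.
Split {q0,q1,q2,q4} by δ(·,x) → {q0,q1,q2} and {q4}.
Refine {q0,q1,q2} on symbol y: members go to different blocks, giving {q0} and {q1} and {q2}.
No further refinement is possible. Final partition (6 blocks): {q3} | {q0} | {q5} | {q4} | {q1} | {q2}.

6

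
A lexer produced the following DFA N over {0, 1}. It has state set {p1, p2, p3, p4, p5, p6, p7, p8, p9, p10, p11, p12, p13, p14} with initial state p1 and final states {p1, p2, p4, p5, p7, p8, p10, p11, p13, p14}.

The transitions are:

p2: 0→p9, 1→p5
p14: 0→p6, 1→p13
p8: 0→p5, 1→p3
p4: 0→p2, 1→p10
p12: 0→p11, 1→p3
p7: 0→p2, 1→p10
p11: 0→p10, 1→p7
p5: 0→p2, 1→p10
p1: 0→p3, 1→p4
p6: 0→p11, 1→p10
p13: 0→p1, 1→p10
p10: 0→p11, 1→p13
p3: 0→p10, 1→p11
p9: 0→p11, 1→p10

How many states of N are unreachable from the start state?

4

BFS from p1 reaches {p1, p2, p3, p4, p5, p7, p9, p10, p11, p13}; the 4 state(s) p6, p8, p12, p14 are never visited.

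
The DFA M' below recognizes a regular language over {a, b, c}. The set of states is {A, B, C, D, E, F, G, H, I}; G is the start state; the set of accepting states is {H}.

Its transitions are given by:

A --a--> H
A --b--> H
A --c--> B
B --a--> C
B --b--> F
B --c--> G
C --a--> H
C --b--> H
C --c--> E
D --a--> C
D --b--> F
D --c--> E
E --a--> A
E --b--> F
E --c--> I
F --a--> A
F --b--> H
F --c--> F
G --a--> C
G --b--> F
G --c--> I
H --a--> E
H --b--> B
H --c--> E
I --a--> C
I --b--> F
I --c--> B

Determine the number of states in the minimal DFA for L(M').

First remove the unreachable states {D}; 8 states remain.
Initial partition by acceptance: {H} | {A,B,C,E,F,G,I}.
Refine {A,B,C,E,F,G,I} on symbol a: members go to different blocks, giving {B,E,F,G,I} and {A,C}.
Split {B,E,F,G,I} by δ(·,b) → {B,E,G,I} and {F}.
The partition is now stable with 4 blocks: {H} | {B,E,G,I} | {A,C} | {F}.

4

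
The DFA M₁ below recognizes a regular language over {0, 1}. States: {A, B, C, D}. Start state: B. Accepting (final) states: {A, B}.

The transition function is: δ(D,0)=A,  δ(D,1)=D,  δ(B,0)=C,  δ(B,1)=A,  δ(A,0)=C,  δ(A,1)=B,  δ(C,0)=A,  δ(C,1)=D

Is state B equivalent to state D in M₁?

No

P0 = {A,B} | {C,D}.
No further refinement is possible. Final partition (2 blocks): {A,B} | {C,D}.
B and D end up in different blocks, so they are distinguishable. For instance, the string 'ε' is accepted from only B.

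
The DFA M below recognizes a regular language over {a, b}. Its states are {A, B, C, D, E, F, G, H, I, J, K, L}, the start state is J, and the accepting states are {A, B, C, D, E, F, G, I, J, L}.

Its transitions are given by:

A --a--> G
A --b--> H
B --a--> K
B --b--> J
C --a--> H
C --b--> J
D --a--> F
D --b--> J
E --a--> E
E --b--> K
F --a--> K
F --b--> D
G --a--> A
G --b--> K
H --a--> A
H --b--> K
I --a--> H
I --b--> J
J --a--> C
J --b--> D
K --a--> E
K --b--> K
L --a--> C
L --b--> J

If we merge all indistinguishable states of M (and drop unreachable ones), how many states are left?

4

States {B,I,L} cannot be reached from the start state, so discard them.
P0 = {A,C,D,E,F,G,J} | {H,K}.
Refine {A,C,D,E,F,G,J} on symbol a: members go to different blocks, giving {A,D,E,G,J} and {C,F}.
On input a, block {A,D,E,G,J} splits into {A,E,G} and {D,J}.
The partition is now stable with 4 blocks: {A,E,G} | {H,K} | {C,F} | {D,J}.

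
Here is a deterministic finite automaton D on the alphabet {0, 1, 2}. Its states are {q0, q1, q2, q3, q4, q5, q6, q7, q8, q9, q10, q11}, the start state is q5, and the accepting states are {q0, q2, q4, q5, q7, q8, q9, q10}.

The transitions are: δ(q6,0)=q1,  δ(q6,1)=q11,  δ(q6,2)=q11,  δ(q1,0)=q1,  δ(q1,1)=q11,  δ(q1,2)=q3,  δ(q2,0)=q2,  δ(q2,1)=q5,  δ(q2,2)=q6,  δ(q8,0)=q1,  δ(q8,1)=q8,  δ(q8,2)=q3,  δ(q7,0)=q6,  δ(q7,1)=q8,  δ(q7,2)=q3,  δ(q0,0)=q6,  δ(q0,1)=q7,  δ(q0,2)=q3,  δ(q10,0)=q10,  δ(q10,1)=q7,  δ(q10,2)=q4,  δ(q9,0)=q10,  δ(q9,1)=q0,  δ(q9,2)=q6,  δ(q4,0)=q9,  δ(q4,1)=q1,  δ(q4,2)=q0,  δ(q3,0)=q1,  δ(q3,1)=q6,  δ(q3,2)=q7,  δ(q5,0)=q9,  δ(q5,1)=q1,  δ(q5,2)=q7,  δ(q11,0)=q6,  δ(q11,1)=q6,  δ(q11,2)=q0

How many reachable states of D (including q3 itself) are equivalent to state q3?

States {q2} cannot be reached from the start state, so discard them.
P0 = {q0,q4,q5,q7,q8,q9,q10} | {q1,q3,q6,q11}.
On input 0, block {q0,q4,q5,q7,q8,q9,q10} splits into {q4,q5,q9,q10} and {q0,q7,q8}.
Split {q4,q5,q9,q10} by δ(·,1) → {q4,q5} and {q9,q10}.
Split {q1,q3,q6,q11} by δ(·,2) → {q1,q6} and {q3,q11}.
On input 2, block {q9,q10} splits into {q9} and {q10}.
No further refinement is possible. Final partition (6 blocks): {q4,q5} | {q1,q6} | {q0,q7,q8} | {q9} | {q3,q11} | {q10}.
State q3 belongs to the block {q3,q11}, which has 2 states.

2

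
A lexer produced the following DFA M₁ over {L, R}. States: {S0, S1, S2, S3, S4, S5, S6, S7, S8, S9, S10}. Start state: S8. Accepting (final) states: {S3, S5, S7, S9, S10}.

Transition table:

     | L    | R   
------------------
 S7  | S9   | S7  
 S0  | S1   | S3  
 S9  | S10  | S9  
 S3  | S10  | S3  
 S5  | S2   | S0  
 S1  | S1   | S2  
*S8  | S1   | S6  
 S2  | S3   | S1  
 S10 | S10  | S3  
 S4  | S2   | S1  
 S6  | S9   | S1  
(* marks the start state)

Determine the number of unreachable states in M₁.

Starting at S8 and following transitions, the reachable set is {S1, S2, S3, S6, S8, S9, S10}. That leaves S0, S4, S5, S7 unreachable — 4 in total.

4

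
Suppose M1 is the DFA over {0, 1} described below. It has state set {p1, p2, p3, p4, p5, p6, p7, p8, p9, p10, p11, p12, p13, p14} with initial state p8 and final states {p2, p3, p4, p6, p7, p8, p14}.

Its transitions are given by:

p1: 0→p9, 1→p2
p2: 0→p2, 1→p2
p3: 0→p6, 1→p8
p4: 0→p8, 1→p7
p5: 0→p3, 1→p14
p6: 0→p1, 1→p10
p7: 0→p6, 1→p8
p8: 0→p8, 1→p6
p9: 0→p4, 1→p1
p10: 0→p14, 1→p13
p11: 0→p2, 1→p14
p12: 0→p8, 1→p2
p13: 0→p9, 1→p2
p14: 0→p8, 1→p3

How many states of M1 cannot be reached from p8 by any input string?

BFS from p8 reaches {p1, p2, p3, p4, p6, p7, p8, p9, p10, p13, p14}; the 3 state(s) p5, p11, p12 are never visited.

3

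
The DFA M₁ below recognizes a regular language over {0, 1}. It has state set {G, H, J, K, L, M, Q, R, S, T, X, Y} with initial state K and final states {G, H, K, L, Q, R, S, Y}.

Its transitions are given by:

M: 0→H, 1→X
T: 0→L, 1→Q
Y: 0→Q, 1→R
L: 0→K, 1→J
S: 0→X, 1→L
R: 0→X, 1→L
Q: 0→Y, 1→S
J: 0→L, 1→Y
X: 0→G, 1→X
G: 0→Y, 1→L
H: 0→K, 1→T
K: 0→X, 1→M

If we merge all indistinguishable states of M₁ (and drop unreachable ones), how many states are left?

Start with accepting vs non-accepting: {G,H,K,L,Q,R,S,Y} | {J,M,T,X}.
Split {G,H,K,L,Q,R,S,Y} by δ(·,0) → {G,H,L,Q,Y} and {K,R,S}.
Refine {G,H,L,Q,Y} on symbol 0: members go to different blocks, giving {G,Q,Y} and {H,L}.
Refine {G,Q,Y} on symbol 1: members go to different blocks, giving {Q,Y} and {G}.
On input 0, block {J,M,T,X} splits into {J,M,T} and {X}.
Refine {J,M,T} on symbol 1: members go to different blocks, giving {J,T} and {M}.
On input 1, block {K,R,S} splits into {R,S} and {K}.
Stable partition: {Q,Y} | {J,T} | {R,S} | {H,L} | {G} | {X} | {M} | {K} — 8 equivalence classes.

8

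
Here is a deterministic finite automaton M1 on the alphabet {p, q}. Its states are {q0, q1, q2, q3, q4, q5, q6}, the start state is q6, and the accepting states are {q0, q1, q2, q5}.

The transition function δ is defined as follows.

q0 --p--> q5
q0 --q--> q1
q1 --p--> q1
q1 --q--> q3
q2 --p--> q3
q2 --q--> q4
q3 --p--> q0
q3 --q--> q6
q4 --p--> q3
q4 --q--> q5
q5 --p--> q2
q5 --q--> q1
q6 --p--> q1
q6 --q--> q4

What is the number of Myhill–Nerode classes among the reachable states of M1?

7

Initial partition by acceptance: {q0,q1,q2,q5} | {q3,q4,q6}.
Split {q0,q1,q2,q5} by δ(·,p) → {q0,q1,q5} and {q2}.
Refine {q0,q1,q5} on symbol p: members go to different blocks, giving {q0,q1} and {q5}.
On input p, block {q0,q1} splits into {q0} and {q1}.
On input p, block {q3,q4,q6} splits into {q3} and {q4} and {q6}.
Stable partition: {q0} | {q3} | {q2} | {q5} | {q1} | {q4} | {q6} — 7 equivalence classes.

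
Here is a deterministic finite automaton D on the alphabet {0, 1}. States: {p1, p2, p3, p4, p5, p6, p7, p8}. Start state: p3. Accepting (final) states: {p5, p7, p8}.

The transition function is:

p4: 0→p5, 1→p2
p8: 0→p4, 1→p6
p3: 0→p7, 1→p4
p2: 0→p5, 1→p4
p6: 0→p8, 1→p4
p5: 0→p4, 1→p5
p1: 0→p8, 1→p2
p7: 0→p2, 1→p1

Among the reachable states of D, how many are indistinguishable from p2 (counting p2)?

All states are reachable from the start state.
Start with accepting vs non-accepting: {p5,p7,p8} | {p1,p2,p3,p4,p6}.
On input 1, block {p5,p7,p8} splits into {p7,p8} and {p5}.
Refine {p1,p2,p3,p4,p6} on symbol 0: members go to different blocks, giving {p1,p3,p6} and {p2,p4}.
The partition is now stable with 4 blocks: {p7,p8} | {p1,p3,p6} | {p5} | {p2,p4}.
State p2 belongs to the block {p2,p4}, which has 2 states.

2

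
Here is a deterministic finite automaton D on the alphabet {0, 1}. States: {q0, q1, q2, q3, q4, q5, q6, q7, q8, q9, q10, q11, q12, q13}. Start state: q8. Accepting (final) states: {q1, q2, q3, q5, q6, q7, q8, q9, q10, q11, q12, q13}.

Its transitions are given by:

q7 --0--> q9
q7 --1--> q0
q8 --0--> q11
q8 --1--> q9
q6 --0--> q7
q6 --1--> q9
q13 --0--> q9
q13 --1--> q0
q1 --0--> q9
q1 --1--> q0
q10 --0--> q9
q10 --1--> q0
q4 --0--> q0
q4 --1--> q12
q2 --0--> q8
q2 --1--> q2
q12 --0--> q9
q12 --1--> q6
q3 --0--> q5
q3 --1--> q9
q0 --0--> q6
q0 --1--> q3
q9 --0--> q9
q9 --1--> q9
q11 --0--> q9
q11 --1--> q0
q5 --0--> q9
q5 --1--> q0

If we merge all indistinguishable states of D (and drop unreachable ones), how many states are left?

4

First remove the unreachable states {q1,q2,q4,q10,q12,q13}; 8 states remain.
Start with accepting vs non-accepting: {q3,q5,q6,q7,q8,q9,q11} | {q0}.
Refine {q3,q5,q6,q7,q8,q9,q11} on symbol 1: members go to different blocks, giving {q3,q6,q8,q9} and {q5,q7,q11}.
Split {q3,q6,q8,q9} by δ(·,0) → {q3,q6,q8} and {q9}.
No further refinement is possible. Final partition (4 blocks): {q3,q6,q8} | {q0} | {q5,q7,q11} | {q9}.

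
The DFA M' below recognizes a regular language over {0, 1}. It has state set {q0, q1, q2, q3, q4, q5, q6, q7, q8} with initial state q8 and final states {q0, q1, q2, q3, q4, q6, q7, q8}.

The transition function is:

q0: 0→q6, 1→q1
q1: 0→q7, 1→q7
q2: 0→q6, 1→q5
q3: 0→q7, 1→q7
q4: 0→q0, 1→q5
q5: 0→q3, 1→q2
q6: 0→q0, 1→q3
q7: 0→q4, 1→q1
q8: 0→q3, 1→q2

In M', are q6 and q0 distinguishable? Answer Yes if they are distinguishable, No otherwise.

Every state is reachable, so we keep all 9.
P0 = {q0,q1,q2,q3,q4,q6,q7,q8} | {q5}.
On input 1, block {q0,q1,q2,q3,q4,q6,q7,q8} splits into {q0,q1,q3,q6,q7,q8} and {q2,q4}.
Refine {q0,q1,q3,q6,q7,q8} on symbol 0: members go to different blocks, giving {q0,q1,q3,q6,q8} and {q7}.
Refine {q0,q1,q3,q6,q8} on symbol 0: members go to different blocks, giving {q0,q6,q8} and {q1,q3}.
On input 0, block {q0,q6,q8} splits into {q0,q6} and {q8}.
The partition is now stable with 6 blocks: {q0,q6} | {q5} | {q2,q4} | {q7} | {q1,q3} | {q8}.
q6 and q0 lie in the same block of the stable partition, so they are equivalent — no string distinguishes them.

No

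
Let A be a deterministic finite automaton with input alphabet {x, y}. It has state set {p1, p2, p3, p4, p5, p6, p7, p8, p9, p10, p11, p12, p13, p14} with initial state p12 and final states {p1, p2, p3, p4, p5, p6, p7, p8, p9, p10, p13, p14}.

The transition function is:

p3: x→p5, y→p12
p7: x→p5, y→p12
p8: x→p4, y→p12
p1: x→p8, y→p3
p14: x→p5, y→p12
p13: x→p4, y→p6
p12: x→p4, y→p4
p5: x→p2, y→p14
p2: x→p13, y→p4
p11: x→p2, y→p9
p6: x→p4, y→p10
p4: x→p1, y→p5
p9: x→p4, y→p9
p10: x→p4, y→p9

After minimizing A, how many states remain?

Reachable states from the start: {p1,p2,p3,p4,p5,p6,p8,p9,p10,p12,p13,p14}. Unreachable: {p7,p11} — drop them.
Initial partition by acceptance: {p1,p2,p3,p4,p5,p6,p8,p9,p10,p13,p14} | {p12}.
Split {p1,p2,p3,p4,p5,p6,p8,p9,p10,p13,p14} by δ(·,y) → {p1,p2,p4,p5,p6,p9,p10,p13} and {p3,p8,p14}.
Split {p1,p2,p4,p5,p6,p9,p10,p13} by δ(·,x) → {p2,p4,p5,p6,p9,p10,p13} and {p1}.
Refine {p2,p4,p5,p6,p9,p10,p13} on symbol x: members go to different blocks, giving {p2,p5,p6,p9,p10,p13} and {p4}.
On input x, block {p2,p5,p6,p9,p10,p13} splits into {p6,p9,p10,p13} and {p2,p5}.
Refine {p3,p8,p14} on symbol x: members go to different blocks, giving {p3,p14} and {p8}.
Refine {p2,p5} on symbol x: members go to different blocks, giving {p2} and {p5}.
No further refinement is possible. Final partition (8 blocks): {p6,p9,p10,p13} | {p12} | {p3,p14} | {p1} | {p4} | {p2} | {p8} | {p5}.

8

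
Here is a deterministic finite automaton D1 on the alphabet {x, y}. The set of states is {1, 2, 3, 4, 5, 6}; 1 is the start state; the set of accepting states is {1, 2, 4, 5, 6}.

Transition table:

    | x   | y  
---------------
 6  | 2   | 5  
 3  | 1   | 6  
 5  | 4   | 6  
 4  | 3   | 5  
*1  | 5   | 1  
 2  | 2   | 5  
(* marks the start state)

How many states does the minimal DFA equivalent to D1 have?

5

All states are reachable from the start state.
P0 = {1,2,4,5,6} | {3}.
Refine {1,2,4,5,6} on symbol x: members go to different blocks, giving {1,2,5,6} and {4}.
Split {1,2,5,6} by δ(·,x) → {1,2,6} and {5}.
On input x, block {1,2,6} splits into {2,6} and {1}.
No further refinement is possible. Final partition (5 blocks): {2,6} | {3} | {4} | {5} | {1}.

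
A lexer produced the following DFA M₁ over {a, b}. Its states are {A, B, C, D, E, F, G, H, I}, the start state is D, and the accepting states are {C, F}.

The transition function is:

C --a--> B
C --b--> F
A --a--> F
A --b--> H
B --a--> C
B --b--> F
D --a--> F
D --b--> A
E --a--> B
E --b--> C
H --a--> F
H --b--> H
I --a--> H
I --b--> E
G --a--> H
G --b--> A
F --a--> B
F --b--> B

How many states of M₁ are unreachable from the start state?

3

BFS from D reaches {A, B, C, D, F, H}; the 3 state(s) E, G, I are never visited.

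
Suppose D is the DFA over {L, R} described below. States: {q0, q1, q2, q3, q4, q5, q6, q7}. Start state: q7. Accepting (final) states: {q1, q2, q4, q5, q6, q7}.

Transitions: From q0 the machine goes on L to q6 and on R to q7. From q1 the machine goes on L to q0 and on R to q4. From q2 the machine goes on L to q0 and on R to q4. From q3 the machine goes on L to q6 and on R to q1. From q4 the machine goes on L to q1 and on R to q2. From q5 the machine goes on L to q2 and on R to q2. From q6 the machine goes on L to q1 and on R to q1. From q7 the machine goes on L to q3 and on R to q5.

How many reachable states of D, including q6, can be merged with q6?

3

Every state is reachable, so we keep all 8.
Start with accepting vs non-accepting: {q1,q2,q4,q5,q6,q7} | {q0,q3}.
Refine {q1,q2,q4,q5,q6,q7} on symbol L: members go to different blocks, giving {q1,q2,q7} and {q4,q5,q6}.
Stable partition: {q1,q2,q7} | {q0,q3} | {q4,q5,q6} — 3 equivalence classes.
The equivalence class containing q6 is {q4,q5,q6}, of size 3.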